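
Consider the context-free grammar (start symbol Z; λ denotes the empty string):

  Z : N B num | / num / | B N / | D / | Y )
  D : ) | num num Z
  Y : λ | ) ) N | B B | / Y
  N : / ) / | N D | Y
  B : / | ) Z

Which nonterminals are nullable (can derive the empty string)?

{ N, Y }

Directly nullable (have an λ-production): Y.
N : Y with every symbol nullable, so N is nullable.
No other nonterminal has a production whose RHS symbols are all nullable.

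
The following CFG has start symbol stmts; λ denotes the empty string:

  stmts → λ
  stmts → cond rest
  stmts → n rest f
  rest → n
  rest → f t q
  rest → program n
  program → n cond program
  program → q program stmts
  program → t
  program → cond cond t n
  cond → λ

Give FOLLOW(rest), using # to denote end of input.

In stmts → cond rest: rest is at the end, add FOLLOW(stmts) = { #, f, n, q, t }.
In stmts → n rest f: add FIRST(f) = { f }.
Union: FOLLOW(rest) = { #, f, n, q, t }.

{ #, f, n, q, t }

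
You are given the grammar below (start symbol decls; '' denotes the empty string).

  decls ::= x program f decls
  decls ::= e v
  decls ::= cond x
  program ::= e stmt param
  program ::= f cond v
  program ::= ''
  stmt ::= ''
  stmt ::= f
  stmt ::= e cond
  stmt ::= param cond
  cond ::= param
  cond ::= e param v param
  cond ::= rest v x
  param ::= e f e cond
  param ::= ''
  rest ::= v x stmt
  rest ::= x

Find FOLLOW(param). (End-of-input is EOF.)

{ e, f, v, x }

In program ::= e stmt param: param is at the end, add FOLLOW(program) = { f }.
In stmt ::= param cond: add FIRST(cond)\{''} = { e, v, x }.
  Since cond is nullable, also add FOLLOW(stmt) = { e, f, v }.
In cond ::= param: param is at the end, add FOLLOW(cond) = { e, f, v, x }.
In cond ::= e param v param: add FIRST(v param) = { v }.
In cond ::= e param v param: param is at the end, add FOLLOW(cond) = { e, f, v, x }.
Union: FOLLOW(param) = { e, f, v, x }.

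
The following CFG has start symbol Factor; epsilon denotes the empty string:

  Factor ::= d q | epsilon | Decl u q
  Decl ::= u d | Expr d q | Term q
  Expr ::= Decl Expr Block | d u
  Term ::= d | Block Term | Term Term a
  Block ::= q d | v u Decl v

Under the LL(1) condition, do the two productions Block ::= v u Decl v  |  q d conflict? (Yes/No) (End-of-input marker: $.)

FIRST(v u Decl v) = { v } and FIRST(q d) = { q }.
The FIRST sets are disjoint and neither alternative is nullable — no conflict.

No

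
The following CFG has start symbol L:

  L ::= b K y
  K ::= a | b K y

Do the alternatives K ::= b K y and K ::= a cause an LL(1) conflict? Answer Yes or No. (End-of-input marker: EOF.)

FIRST(b K y) = { b } and FIRST(a) = { a }.
The FIRST sets are disjoint and neither alternative is nullable — no conflict.

No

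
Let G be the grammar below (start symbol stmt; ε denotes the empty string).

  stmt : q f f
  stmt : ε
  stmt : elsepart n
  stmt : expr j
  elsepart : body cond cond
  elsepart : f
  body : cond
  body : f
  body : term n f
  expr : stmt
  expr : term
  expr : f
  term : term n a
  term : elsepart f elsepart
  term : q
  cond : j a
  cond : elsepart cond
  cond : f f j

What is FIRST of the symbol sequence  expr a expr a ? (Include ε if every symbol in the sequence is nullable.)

Add FIRST(expr)\{ε} = { f, j, q }; expr is nullable, continue.
a is a terminal; add {a} and stop.

{ a, f, j, q }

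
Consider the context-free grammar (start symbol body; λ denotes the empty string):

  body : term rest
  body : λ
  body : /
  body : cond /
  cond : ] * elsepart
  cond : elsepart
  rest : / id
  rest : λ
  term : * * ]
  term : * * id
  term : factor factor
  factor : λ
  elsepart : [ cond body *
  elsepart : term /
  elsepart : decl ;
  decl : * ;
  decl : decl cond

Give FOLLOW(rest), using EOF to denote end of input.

In body : term rest: rest is at the end, add FOLLOW(body) = { EOF, * }.
Union: FOLLOW(rest) = { EOF, * }.

{ EOF, * }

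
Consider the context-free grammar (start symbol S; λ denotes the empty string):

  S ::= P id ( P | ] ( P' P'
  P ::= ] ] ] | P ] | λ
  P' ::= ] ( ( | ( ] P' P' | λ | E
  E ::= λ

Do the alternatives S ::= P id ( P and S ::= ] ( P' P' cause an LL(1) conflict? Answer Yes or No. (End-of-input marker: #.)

Yes

FIRST(P id ( P) = { ], id } and FIRST(] ( P' P') = { ] }.
Both contain ], so the two alternatives are not disjoint — LL(1) conflict.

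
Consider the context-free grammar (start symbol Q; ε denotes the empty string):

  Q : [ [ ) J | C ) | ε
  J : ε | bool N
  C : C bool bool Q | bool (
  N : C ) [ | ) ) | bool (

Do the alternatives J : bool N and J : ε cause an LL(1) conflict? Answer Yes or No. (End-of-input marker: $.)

FIRST(bool N) = { bool } and FIRST(ε) = { ε }.
The second alternative is nullable and FOLLOW(J) = { $, ), bool } shares bool with FIRST of the first — conflict.

Yes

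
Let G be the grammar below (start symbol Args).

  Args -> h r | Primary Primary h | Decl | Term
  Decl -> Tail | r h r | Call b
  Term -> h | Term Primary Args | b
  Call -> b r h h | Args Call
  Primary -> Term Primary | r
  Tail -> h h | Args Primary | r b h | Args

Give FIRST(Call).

Call -> b r h h contributes {b}.
From Call -> Args Call: add FIRST(Args) = { b, h, r }.
Union: FIRST(Call) = { b, h, r }.

{ b, h, r }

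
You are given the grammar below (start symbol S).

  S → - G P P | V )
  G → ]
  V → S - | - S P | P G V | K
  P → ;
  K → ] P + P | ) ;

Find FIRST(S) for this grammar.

{ ), -, ;, ] }

S → - G P P contributes {-}.
From S → V ): add FIRST(V) = { ), -, ;, ] }.
Union: FIRST(S) = { ), -, ;, ] }.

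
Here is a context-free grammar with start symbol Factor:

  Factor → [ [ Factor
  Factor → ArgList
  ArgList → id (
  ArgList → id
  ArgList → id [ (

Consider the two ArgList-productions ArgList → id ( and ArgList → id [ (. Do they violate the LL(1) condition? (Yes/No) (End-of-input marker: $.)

Yes

FIRST(id () = { id } and FIRST(id [ () = { id }.
Both contain id, so the two alternatives are not disjoint — LL(1) conflict.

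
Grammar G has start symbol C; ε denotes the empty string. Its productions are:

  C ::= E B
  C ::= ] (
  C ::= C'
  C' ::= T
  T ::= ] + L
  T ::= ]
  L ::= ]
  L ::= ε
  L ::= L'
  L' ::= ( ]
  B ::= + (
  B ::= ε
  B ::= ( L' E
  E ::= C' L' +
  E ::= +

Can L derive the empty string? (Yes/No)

Yes

L has an ε-production, so L ⇒ ε.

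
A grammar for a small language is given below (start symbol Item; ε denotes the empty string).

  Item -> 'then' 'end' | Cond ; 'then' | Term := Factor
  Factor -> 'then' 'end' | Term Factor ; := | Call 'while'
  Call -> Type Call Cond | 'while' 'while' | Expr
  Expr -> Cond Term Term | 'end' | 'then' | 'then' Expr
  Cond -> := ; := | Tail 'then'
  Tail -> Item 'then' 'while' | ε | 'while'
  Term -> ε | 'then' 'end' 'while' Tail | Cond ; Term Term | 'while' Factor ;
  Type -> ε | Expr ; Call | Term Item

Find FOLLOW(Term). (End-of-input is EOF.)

{ 'end', 'then', 'while', :=, ; }

In Item -> Term := Factor: add FIRST(:= Factor) = { := }.
In Factor -> Term Factor ; :=: add FIRST(Factor ; :=) = { 'end', 'then', 'while', := }.
In Expr -> Cond Term Term: add FIRST(Term)\{ε} = { 'then', 'while', := }.
  Since Term is nullable, also add FOLLOW(Expr) = { 'end', 'then', 'while', :=, ; }.
In Expr -> Cond Term Term: Term is at the end, add FOLLOW(Expr) = { 'end', 'then', 'while', :=, ; }.
In Term -> Cond ; Term Term: add FIRST(Term)\{ε} = { 'then', 'while', := }.
  Since Term is nullable, also add FOLLOW(Term) = { 'end', 'then', 'while', :=, ; }.
In Term -> Cond ; Term Term: Term is at the end, add FOLLOW(Term) = { 'end', 'then', 'while', :=, ; }.
In Type -> Term Item: add FIRST(Item) = { 'then', 'while', := }.
Union: FOLLOW(Term) = { 'end', 'then', 'while', :=, ; }.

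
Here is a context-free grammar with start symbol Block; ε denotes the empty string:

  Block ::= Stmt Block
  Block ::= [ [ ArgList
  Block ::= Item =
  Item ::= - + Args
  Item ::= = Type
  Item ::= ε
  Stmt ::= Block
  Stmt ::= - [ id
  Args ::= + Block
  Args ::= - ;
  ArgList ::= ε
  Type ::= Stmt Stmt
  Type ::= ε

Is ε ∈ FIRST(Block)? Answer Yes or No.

Nullable nonterminals: ArgList, Item, Type.
No production of Block has an RHS whose symbols are all nullable, so Block is not nullable.

No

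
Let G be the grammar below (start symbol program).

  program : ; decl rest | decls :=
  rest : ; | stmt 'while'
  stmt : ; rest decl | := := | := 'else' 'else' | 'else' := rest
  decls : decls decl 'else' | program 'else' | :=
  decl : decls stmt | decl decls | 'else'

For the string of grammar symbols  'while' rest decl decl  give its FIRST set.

{ 'while' }

'while' is a terminal; add {'while'} and stop.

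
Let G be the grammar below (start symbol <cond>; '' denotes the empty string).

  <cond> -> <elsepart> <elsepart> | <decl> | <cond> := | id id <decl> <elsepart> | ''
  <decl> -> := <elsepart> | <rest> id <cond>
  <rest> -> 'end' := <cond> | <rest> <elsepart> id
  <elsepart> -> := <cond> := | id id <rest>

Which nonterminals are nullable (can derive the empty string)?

Directly nullable (have an ''-production): <cond>.
No other nonterminal has a production whose RHS symbols are all nullable.

{ <cond> }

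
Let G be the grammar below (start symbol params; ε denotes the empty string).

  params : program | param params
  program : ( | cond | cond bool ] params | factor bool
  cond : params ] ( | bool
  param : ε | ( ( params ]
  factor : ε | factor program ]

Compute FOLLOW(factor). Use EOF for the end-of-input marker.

{ (, bool }

In program : factor bool: add FIRST(bool) = { bool }.
In factor : factor program ]: add FIRST(program ]) = { (, bool }.
Union: FOLLOW(factor) = { (, bool }.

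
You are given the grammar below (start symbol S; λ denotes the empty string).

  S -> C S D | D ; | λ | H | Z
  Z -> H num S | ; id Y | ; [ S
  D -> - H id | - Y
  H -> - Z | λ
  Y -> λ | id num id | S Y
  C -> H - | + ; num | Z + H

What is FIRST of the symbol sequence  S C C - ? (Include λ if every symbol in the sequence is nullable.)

{ +, -, ;, num }

Add FIRST(S)\{λ} = { +, -, ;, num }; S is nullable, continue.
Add FIRST(C) = { +, -, ;, num }; C is not nullable, stop.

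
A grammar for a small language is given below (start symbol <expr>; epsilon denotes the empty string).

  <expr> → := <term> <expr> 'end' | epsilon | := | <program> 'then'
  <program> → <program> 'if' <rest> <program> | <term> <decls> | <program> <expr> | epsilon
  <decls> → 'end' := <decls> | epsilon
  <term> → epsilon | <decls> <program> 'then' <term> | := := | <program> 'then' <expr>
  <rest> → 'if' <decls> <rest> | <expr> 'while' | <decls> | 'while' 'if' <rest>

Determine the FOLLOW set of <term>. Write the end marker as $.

{ 'end', 'if', 'then', := }

In <expr> → := <term> <expr> 'end': add FIRST(<expr> 'end') = { 'end', 'if', 'then', := }.
In <program> → <term> <decls>: add FIRST(<decls>)\{epsilon} = { 'end' }.
  Since <decls> is nullable, also add FOLLOW(<program>) = { 'end', 'if', 'then', := }.
In <term> → <decls> <program> 'then' <term>: <term> is at the end, add FOLLOW(<term>) = { 'end', 'if', 'then', := }.
Union: FOLLOW(<term>) = { 'end', 'if', 'then', := }.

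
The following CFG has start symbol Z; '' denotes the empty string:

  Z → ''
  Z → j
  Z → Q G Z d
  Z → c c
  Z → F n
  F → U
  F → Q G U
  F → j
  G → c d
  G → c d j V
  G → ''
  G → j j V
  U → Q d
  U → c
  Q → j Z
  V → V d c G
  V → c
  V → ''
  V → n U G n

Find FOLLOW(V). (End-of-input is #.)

{ c, d, j, n }

In G → c d j V: V is at the end, add FOLLOW(G) = { c, d, j, n }.
In G → j j V: V is at the end, add FOLLOW(G) = { c, d, j, n }.
In V → V d c G: add FIRST(d c G) = { d }.
Union: FOLLOW(V) = { c, d, j, n }.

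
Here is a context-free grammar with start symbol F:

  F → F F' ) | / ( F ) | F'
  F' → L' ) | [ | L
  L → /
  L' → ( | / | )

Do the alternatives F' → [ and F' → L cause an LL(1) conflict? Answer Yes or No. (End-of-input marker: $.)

No

FIRST([) = { [ } and FIRST(L) = { / }.
The FIRST sets are disjoint and neither alternative is nullable — no conflict.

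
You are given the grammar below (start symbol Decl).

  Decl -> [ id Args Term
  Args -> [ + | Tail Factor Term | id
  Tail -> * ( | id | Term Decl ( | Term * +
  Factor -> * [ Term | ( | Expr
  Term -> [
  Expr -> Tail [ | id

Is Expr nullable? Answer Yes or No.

No nonterminal in this grammar is nullable.
No production of Expr has an RHS whose symbols are all nullable, so Expr is not nullable.

No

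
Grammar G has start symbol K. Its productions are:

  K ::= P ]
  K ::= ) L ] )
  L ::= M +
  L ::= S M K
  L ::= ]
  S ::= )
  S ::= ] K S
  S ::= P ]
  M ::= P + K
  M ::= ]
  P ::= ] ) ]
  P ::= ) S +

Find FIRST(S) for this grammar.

{ ), ] }

S ::= ) contributes {)}.
S ::= ] K S contributes {]}.
From S ::= P ]: add FIRST(P) = { ), ] }.
Union: FIRST(S) = { ), ] }.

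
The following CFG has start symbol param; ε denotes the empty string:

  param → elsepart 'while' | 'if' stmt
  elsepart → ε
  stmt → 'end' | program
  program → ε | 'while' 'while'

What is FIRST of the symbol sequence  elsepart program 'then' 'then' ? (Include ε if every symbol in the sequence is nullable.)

{ 'then', 'while' }

Add FIRST(elsepart)\{ε} = {  }; elsepart is nullable, continue.
Add FIRST(program)\{ε} = { 'while' }; program is nullable, continue.
'then' is a terminal; add {'then'} and stop.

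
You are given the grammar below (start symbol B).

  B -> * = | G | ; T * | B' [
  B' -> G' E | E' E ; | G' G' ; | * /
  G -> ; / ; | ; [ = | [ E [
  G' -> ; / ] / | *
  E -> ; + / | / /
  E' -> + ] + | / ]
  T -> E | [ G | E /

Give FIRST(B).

{ *, +, /, ;, [ }

B -> * = contributes {*}.
From B -> G: add FIRST(G) = { ;, [ }.
B -> ; T * contributes {;}.
From B -> B' [: add FIRST(B') = { *, +, /, ; }.
Union: FIRST(B) = { *, +, /, ;, [ }.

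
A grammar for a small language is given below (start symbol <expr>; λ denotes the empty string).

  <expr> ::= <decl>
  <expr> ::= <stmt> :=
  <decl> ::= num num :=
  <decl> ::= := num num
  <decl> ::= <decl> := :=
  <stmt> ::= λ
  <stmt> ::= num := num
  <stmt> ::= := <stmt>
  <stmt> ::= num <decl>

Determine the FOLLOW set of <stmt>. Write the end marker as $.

In <expr> ::= <stmt> :=: add FIRST(:=) = { := }.
In <stmt> ::= := <stmt>: <stmt> is at the end, add FOLLOW(<stmt>) = { := }.
Union: FOLLOW(<stmt>) = { := }.

{ := }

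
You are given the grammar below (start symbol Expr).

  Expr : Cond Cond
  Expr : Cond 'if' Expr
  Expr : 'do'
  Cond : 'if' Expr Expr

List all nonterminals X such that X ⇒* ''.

{ } (none)

No nonterminal has an empty production or an RHS whose symbols are all nullable.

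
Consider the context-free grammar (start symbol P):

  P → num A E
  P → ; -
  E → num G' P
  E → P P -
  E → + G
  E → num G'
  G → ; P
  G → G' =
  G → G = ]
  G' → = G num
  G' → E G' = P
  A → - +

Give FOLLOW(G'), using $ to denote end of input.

In E → num G' P: add FIRST(P) = { ;, num }.
In E → num G': G' is at the end, add FOLLOW(E) = { $, +, -, ;, =, num }.
In G → G' =: add FIRST(=) = { = }.
In G' → E G' = P: add FIRST(= P) = { = }.
Union: FOLLOW(G') = { $, +, -, ;, =, num }.

{ $, +, -, ;, =, num }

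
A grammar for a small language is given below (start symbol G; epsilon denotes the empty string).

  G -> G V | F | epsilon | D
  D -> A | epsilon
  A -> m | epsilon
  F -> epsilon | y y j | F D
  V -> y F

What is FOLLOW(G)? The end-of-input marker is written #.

G is the start symbol, so # ∈ FOLLOW(G).
In G -> G V: add FIRST(V) = { y }.
Union: FOLLOW(G) = { #, y }.

{ #, y }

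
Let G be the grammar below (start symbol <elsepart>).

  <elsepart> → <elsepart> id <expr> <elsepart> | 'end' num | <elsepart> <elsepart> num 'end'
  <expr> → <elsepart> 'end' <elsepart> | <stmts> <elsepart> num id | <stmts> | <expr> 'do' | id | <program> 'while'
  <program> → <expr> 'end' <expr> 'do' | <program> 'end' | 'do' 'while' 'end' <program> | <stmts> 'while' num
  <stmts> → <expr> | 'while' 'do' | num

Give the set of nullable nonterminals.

No nonterminal has an empty production or an RHS whose symbols are all nullable.

{ } (none)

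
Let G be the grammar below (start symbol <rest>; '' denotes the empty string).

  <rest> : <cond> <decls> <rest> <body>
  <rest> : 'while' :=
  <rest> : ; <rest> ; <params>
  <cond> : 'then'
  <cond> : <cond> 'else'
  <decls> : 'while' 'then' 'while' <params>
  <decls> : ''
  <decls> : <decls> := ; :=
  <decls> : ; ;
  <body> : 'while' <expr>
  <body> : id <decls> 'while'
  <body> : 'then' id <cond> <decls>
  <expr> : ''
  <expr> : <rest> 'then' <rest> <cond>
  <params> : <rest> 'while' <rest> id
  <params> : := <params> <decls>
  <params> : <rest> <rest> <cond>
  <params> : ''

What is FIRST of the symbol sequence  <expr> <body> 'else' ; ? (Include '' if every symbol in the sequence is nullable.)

{ 'then', 'while', ;, id }

Add FIRST(<expr>)\{''} = { 'then', 'while', ; }; <expr> is nullable, continue.
Add FIRST(<body>) = { 'then', 'while', id }; <body> is not nullable, stop.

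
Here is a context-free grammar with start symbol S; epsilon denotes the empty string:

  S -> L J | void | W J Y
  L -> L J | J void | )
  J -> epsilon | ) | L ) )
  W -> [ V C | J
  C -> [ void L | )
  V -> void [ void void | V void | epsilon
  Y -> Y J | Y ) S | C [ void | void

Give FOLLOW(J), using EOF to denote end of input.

{ EOF, ), [, void }

In S -> L J: J is at the end, add FOLLOW(S) = { EOF, ), void }.
In S -> W J Y: add FIRST(Y) = { ), [, void }.
In L -> L J: J is at the end, add FOLLOW(L) = { EOF, ), [, void }.
In L -> J void: add FIRST(void) = { void }.
In W -> J: J is at the end, add FOLLOW(W) = { ), [, void }.
In Y -> Y J: J is at the end, add FOLLOW(Y) = { EOF, ), void }.
Union: FOLLOW(J) = { EOF, ), [, void }.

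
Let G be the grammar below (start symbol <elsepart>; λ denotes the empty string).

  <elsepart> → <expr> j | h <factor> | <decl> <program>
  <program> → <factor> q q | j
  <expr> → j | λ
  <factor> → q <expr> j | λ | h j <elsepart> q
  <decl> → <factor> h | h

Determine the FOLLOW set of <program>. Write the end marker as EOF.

{ EOF, q }

In <elsepart> → <decl> <program>: <program> is at the end, add FOLLOW(<elsepart>) = { EOF, q }.
Union: FOLLOW(<program>) = { EOF, q }.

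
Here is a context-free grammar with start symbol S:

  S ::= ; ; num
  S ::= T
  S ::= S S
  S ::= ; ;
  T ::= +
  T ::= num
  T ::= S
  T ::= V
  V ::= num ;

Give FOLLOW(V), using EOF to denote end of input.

In T ::= V: V is at the end, add FOLLOW(T) = { EOF, +, ;, num }.
Union: FOLLOW(V) = { EOF, +, ;, num }.

{ EOF, +, ;, num }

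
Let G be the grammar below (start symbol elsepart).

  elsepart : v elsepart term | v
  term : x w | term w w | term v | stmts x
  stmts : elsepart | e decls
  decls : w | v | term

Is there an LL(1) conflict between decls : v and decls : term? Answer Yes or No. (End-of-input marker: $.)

Yes

FIRST(v) = { v } and FIRST(term) = { e, v, x }.
Both contain v, so the two alternatives are not disjoint — LL(1) conflict.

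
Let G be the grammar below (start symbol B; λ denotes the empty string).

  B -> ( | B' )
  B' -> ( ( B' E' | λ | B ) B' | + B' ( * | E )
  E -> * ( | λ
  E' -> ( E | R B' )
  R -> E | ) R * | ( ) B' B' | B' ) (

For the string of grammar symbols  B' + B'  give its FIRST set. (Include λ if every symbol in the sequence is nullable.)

Add FIRST(B')\{λ} = { (, ), *, + }; B' is nullable, continue.
+ is a terminal; add {+} and stop.

{ (, ), *, + }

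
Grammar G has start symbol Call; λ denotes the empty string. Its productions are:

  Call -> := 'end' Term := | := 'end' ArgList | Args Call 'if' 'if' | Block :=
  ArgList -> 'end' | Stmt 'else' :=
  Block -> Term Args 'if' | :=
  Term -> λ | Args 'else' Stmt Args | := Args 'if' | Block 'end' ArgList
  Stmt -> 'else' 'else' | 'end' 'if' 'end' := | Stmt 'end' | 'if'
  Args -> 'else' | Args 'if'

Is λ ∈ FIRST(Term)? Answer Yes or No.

Yes

Term has an λ-production, so Term ⇒ λ.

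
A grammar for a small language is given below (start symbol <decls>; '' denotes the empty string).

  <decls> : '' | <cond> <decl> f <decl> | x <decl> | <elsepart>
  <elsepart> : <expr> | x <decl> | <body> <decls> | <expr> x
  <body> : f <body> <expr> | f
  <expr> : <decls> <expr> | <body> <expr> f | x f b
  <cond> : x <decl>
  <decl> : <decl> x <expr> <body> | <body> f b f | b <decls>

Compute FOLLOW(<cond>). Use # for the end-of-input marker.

In <decls> : <cond> <decl> f <decl>: add FIRST(<decl> f <decl>) = { b, f }.
Union: FOLLOW(<cond>) = { b, f }.

{ b, f }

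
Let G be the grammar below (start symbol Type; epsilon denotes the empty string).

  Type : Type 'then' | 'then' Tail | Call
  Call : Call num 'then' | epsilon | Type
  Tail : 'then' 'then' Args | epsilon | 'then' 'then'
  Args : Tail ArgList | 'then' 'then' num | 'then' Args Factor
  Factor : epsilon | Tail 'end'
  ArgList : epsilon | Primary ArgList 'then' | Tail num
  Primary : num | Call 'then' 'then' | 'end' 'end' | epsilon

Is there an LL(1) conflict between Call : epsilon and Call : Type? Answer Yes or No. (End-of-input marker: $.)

Yes

FIRST(epsilon) = { epsilon } and FIRST(Type) = { 'then', num, epsilon }.
Both alternatives are nullable, violating the LL(1) condition.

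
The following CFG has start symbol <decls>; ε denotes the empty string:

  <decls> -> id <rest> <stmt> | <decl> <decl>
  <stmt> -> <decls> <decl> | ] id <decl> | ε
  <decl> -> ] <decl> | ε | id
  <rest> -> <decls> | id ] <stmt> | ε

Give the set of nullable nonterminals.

Directly nullable (have an ε-production): <stmt>, <decl>, <rest>.
<decls> -> <decl> <decl> with every symbol nullable, so <decls> is nullable.

{ <decl>, <decls>, <rest>, <stmt> }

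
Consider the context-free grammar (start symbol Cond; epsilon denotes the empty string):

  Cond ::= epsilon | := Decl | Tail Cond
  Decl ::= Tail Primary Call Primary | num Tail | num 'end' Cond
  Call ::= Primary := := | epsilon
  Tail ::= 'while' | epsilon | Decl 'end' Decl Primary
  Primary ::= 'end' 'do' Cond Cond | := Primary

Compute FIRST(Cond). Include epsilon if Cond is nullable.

Cond ::= epsilon contributes epsilon.
Cond ::= := Decl contributes {:=}.
From Cond ::= Tail Cond: Tail, Cond nullable, take FIRST(Tail) ∪ FIRST(Cond) = { 'end', 'while', :=, num }; also epsilon since the whole RHS is nullable.
Union: FIRST(Cond) = { 'end', 'while', :=, num, epsilon }.

{ 'end', 'while', :=, num, epsilon }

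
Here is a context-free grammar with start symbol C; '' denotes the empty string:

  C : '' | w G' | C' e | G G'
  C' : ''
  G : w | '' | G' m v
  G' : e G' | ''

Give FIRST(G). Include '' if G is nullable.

{ e, m, w, '' }

G : w contributes {w}.
G : '' contributes ''.
From G : G' m v: G' nullable, take FIRST(G') ∪ {m} = { e, m }.
Union: FIRST(G) = { e, m, w, '' }.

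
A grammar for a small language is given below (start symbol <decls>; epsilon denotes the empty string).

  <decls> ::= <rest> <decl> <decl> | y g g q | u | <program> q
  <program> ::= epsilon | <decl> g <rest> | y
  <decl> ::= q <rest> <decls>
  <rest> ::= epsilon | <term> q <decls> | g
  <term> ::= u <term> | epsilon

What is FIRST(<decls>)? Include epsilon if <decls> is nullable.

{ g, q, u, y }

From <decls> ::= <rest> <decl> <decl>: <rest> nullable, take FIRST(<rest>) ∪ FIRST(<decl>) = { g, q, u }.
<decls> ::= y g g q contributes {y}.
<decls> ::= u contributes {u}.
From <decls> ::= <program> q: <program> nullable, take FIRST(<program>) ∪ {q} = { q, y }.
Union: FIRST(<decls>) = { g, q, u, y }.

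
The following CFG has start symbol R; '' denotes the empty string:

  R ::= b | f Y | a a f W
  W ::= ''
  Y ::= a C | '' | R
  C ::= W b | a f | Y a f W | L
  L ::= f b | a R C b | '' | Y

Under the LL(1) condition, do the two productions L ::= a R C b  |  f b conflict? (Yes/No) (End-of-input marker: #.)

No

FIRST(a R C b) = { a } and FIRST(f b) = { f }.
The FIRST sets are disjoint and neither alternative is nullable — no conflict.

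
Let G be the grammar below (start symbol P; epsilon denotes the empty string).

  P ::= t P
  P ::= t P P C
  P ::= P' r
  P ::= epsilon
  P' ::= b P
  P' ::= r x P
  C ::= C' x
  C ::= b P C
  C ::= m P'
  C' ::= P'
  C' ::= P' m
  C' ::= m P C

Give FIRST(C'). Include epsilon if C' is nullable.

From C' ::= P': add FIRST(P') = { b, r }.
From C' ::= P' m: add FIRST(P') = { b, r }.
C' ::= m P C contributes {m}.
Union: FIRST(C') = { b, m, r }.

{ b, m, r }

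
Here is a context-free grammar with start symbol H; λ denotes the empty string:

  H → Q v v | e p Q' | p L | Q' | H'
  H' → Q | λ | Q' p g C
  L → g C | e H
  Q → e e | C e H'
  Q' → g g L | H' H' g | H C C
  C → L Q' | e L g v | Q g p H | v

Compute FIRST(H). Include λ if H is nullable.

{ e, g, p, v, λ }

From H → Q v v: add FIRST(Q) = { e, g, v }.
H → e p Q' contributes {e}.
H → p L contributes {p}.
From H → Q': add FIRST(Q') = { e, g, p, v }.
From H → H': add FIRST(H') = { e, g, p, v, λ } (including λ since H' is nullable).
Union: FIRST(H) = { e, g, p, v, λ }.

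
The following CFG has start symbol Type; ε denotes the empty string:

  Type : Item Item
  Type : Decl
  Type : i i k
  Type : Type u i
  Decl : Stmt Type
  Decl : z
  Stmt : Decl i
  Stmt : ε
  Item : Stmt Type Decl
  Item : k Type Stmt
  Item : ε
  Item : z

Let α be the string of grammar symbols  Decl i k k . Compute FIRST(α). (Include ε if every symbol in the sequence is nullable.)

Add FIRST(Decl)\{ε} = { i, k, u, z }; Decl is nullable, continue.
i is a terminal; add {i} and stop.

{ i, k, u, z }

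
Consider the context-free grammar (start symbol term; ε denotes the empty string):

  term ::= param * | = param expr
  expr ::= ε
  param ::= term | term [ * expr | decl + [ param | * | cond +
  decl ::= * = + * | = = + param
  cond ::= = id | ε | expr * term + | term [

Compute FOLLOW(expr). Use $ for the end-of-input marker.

{ $, *, +, [ }

In term ::= = param expr: expr is at the end, add FOLLOW(term) = { $, *, +, [ }.
In param ::= term [ * expr: expr is at the end, add FOLLOW(param) = { $, *, +, [ }.
In cond ::= expr * term +: add FIRST(* term +) = { * }.
Union: FOLLOW(expr) = { $, *, +, [ }.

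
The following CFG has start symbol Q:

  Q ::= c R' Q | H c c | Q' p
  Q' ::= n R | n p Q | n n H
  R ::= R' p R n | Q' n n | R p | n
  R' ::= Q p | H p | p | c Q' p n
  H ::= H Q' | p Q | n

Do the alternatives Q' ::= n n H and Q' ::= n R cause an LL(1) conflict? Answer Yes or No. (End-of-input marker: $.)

FIRST(n n H) = { n } and FIRST(n R) = { n }.
Both contain n, so the two alternatives are not disjoint — LL(1) conflict.

Yes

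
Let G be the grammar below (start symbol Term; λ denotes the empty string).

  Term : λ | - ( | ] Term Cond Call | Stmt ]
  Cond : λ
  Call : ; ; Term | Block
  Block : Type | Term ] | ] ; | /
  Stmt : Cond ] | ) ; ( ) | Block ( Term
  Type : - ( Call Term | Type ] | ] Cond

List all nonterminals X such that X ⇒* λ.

{ Cond, Term }

Directly nullable (have an λ-production): Term, Cond.
No other nonterminal has a production whose RHS symbols are all nullable.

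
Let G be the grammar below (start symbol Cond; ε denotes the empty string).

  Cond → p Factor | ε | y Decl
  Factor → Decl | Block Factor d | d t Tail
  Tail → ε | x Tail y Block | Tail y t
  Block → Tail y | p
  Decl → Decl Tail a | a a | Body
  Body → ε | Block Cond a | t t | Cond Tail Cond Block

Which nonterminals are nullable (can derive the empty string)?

{ Body, Cond, Decl, Factor, Tail }

Directly nullable (have an ε-production): Cond, Tail, Body.
Decl → Body with every symbol nullable, so Decl is nullable.
Factor → Decl with every symbol nullable, so Factor is nullable.
No other nonterminal has a production whose RHS symbols are all nullable.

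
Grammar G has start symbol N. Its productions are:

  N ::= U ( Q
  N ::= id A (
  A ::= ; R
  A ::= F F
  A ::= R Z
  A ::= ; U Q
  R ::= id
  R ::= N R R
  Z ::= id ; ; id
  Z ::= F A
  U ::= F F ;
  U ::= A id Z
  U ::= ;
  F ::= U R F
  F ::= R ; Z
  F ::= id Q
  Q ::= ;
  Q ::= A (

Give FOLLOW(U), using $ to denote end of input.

{ (, ;, id }

In N ::= U ( Q: add FIRST(( Q) = { ( }.
In A ::= ; U Q: add FIRST(Q) = { ;, id }.
In F ::= U R F: add FIRST(R F) = { ;, id }.
Union: FOLLOW(U) = { (, ;, id }.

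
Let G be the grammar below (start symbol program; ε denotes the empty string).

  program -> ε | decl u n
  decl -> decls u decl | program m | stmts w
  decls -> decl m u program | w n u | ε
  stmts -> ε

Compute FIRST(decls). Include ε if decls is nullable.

From decls -> decl m u program: add FIRST(decl) = { m, u, w }.
decls -> w n u contributes {w}.
decls -> ε contributes ε.
Union: FIRST(decls) = { m, u, w, ε }.

{ m, u, w, ε }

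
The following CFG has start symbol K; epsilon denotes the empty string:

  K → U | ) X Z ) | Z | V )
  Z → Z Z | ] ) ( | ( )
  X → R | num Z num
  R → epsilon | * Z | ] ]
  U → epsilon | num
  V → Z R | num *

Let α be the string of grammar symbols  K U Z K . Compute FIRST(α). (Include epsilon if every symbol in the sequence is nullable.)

Add FIRST(K)\{epsilon} = { (, ), ], num }; K is nullable, continue.
Add FIRST(U)\{epsilon} = { num }; U is nullable, continue.
Add FIRST(Z) = { (, ] }; Z is not nullable, stop.

{ (, ), ], num }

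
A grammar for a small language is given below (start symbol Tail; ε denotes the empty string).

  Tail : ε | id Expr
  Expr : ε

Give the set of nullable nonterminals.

{ Expr, Tail }

Directly nullable (have an ε-production): Tail, Expr.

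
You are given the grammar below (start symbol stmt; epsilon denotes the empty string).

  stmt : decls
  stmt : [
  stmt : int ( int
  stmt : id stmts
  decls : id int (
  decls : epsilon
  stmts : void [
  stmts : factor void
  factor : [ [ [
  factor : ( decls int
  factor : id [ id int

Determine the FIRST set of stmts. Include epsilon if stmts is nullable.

stmts : void [ contributes {void}.
From stmts : factor void: add FIRST(factor) = { (, [, id }.
Union: FIRST(stmts) = { (, [, id, void }.

{ (, [, id, void }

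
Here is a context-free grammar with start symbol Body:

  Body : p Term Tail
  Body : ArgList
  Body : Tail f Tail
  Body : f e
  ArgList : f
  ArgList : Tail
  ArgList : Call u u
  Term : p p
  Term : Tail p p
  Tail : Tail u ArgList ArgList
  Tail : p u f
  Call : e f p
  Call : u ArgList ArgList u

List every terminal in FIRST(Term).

{ p }

Term : p p contributes {p}.
From Term : Tail p p: add FIRST(Tail) = { p }.
Union: FIRST(Term) = { p }.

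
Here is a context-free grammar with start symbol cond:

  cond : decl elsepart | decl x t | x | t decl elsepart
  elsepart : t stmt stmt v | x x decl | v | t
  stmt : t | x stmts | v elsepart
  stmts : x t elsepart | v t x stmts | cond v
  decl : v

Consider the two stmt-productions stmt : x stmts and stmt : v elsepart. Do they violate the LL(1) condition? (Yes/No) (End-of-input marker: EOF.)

FIRST(x stmts) = { x } and FIRST(v elsepart) = { v }.
The FIRST sets are disjoint and neither alternative is nullable — no conflict.

No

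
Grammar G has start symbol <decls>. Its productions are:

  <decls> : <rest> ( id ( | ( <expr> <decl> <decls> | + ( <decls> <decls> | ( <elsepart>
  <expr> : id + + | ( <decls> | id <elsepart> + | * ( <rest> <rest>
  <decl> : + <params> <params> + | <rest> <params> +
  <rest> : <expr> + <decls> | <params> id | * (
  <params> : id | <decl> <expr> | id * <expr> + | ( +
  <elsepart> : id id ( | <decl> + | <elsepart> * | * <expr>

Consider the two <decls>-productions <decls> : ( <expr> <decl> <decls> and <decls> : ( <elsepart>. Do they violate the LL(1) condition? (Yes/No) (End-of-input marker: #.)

Yes

FIRST(( <expr> <decl> <decls>) = { ( } and FIRST(( <elsepart>) = { ( }.
Both contain (, so the two alternatives are not disjoint — LL(1) conflict.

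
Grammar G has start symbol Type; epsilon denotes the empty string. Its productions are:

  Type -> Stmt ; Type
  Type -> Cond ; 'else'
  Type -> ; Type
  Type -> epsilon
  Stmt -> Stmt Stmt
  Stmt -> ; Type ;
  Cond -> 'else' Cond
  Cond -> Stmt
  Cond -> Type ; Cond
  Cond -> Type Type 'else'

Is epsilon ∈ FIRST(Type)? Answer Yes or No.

Type has an epsilon-production, so Type ⇒ epsilon.

Yes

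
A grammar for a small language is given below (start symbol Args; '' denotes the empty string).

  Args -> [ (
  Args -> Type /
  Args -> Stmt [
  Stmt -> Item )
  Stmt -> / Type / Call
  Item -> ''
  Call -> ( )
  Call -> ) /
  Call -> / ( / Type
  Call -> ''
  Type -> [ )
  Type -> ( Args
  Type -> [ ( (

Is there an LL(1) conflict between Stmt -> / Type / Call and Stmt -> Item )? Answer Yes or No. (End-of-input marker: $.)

No

FIRST(/ Type / Call) = { / } and FIRST(Item )) = { ) }.
The FIRST sets are disjoint and neither alternative is nullable — no conflict.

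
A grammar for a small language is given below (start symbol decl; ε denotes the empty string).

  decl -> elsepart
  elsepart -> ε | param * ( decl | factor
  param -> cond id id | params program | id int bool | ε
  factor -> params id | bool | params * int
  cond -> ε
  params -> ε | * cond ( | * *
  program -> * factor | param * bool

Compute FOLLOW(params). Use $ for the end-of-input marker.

{ *, id }

In param -> params program: add FIRST(program) = { *, id }.
In factor -> params id: add FIRST(id) = { id }.
In factor -> params * int: add FIRST(* int) = { * }.
Union: FOLLOW(params) = { *, id }.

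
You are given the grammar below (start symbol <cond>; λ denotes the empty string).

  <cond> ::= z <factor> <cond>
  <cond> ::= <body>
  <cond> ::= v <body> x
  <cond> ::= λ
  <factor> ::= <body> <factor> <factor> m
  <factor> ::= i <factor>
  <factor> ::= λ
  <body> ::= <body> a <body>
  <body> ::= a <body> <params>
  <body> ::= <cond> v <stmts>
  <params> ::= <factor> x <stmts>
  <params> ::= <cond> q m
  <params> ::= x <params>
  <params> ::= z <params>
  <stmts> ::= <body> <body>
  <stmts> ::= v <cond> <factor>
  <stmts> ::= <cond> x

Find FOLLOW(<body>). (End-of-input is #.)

{ #, a, i, m, q, v, x, z }

In <cond> ::= <body>: <body> is at the end, add FOLLOW(<cond>) = { #, a, i, m, q, v, x, z }.
In <cond> ::= v <body> x: add FIRST(x) = { x }.
In <factor> ::= <body> <factor> <factor> m: add FIRST(<factor> <factor> m) = { a, i, m, v, z }.
In <body> ::= <body> a <body>: add FIRST(a <body>) = { a }.
In <body> ::= <body> a <body>: <body> is at the end, add FOLLOW(<body>) = { #, a, i, m, q, v, x, z }.
In <body> ::= a <body> <params>: add FIRST(<params>) = { a, i, q, v, x, z }.
In <stmts> ::= <body> <body>: add FIRST(<body>) = { a, v, z }.
In <stmts> ::= <body> <body>: <body> is at the end, add FOLLOW(<stmts>) = { #, a, i, m, q, v, x, z }.
Union: FOLLOW(<body>) = { #, a, i, m, q, v, x, z }.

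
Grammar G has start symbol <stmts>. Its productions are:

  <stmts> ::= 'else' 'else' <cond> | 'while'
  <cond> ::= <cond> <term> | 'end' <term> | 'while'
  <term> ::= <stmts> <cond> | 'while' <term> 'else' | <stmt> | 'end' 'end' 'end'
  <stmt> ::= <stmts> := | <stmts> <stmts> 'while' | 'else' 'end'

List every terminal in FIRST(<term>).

From <term> ::= <stmts> <cond>: add FIRST(<stmts>) = { 'else', 'while' }.
<term> ::= 'while' <term> 'else' contributes {'while'}.
From <term> ::= <stmt>: add FIRST(<stmt>) = { 'else', 'while' }.
<term> ::= 'end' 'end' 'end' contributes {'end'}.
Union: FIRST(<term>) = { 'else', 'end', 'while' }.

{ 'else', 'end', 'while' }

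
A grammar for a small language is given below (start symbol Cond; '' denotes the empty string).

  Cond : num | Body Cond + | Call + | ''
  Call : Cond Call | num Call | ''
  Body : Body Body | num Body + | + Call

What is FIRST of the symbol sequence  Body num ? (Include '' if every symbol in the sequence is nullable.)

Add FIRST(Body) = { +, num }; Body is not nullable, stop.

{ +, num }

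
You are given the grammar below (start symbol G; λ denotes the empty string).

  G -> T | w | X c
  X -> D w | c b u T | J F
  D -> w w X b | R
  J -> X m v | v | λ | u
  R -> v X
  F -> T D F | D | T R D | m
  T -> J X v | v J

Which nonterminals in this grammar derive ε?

Directly nullable (have an λ-production): J.
No other nonterminal has a production whose RHS symbols are all nullable.

{ J }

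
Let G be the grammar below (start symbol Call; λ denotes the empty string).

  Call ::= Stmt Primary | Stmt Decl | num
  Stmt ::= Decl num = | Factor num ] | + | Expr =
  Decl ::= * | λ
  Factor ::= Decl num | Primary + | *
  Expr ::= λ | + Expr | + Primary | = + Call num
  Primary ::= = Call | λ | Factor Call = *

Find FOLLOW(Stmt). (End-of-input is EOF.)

{ EOF, *, +, =, num }

In Call ::= Stmt Primary: add FIRST(Primary)\{λ} = { *, +, =, num }.
  Since Primary is nullable, also add FOLLOW(Call) = { EOF, +, =, num }.
In Call ::= Stmt Decl: add FIRST(Decl)\{λ} = { * }.
  Since Decl is nullable, also add FOLLOW(Call) = { EOF, +, =, num }.
Union: FOLLOW(Stmt) = { EOF, *, +, =, num }.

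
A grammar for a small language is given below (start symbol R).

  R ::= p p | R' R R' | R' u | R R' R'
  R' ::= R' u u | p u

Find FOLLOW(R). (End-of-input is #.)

{ #, p }

R is the start symbol, so # ∈ FOLLOW(R).
In R ::= R' R R': add FIRST(R') = { p }.
In R ::= R R' R': add FIRST(R' R') = { p }.
Union: FOLLOW(R) = { #, p }.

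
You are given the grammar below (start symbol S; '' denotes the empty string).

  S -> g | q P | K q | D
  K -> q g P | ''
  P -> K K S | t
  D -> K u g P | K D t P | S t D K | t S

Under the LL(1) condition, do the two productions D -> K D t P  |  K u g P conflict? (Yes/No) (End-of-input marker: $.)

Yes

FIRST(K D t P) = { g, q, t, u } and FIRST(K u g P) = { q, u }.
Both contain q, so the two alternatives are not disjoint — LL(1) conflict.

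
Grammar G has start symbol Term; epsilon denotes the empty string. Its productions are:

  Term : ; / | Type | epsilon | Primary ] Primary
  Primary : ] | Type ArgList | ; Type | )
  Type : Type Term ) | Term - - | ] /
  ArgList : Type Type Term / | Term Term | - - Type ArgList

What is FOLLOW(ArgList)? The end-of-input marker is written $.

In Primary : Type ArgList: ArgList is at the end, add FOLLOW(Primary) = { $, ), -, /, ;, ] }.
In ArgList : - - Type ArgList: ArgList is at the end, add FOLLOW(ArgList) = { $, ), -, /, ;, ] }.
Union: FOLLOW(ArgList) = { $, ), -, /, ;, ] }.

{ $, ), -, /, ;, ] }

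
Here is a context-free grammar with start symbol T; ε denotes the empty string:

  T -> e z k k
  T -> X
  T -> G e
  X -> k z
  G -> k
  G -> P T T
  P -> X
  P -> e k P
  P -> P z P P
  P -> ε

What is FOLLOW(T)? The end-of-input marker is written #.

T is the start symbol, so # ∈ FOLLOW(T).
In G -> P T T: add FIRST(T) = { e, k, z }.
In G -> P T T: T is at the end, add FOLLOW(G) = { e }.
Union: FOLLOW(T) = { #, e, k, z }.

{ #, e, k, z }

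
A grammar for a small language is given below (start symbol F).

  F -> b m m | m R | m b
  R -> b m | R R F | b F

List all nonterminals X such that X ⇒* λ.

{ } (none)

No nonterminal has an empty production or an RHS whose symbols are all nullable.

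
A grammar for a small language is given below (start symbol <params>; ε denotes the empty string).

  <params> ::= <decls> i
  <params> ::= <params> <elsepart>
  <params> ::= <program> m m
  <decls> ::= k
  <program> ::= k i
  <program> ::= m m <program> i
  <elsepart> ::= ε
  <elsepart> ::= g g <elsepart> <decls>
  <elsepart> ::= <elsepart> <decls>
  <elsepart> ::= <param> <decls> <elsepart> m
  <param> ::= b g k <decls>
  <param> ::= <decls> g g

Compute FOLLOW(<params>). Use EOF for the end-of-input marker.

{ EOF, b, g, k }

<params> is the start symbol, so EOF ∈ FOLLOW(<params>).
In <params> ::= <params> <elsepart>: add FIRST(<elsepart>)\{ε} = { b, g, k }.
  Since <elsepart> is nullable, also add FOLLOW(<params>) = { EOF, b, g, k }.
Union: FOLLOW(<params>) = { EOF, b, g, k }.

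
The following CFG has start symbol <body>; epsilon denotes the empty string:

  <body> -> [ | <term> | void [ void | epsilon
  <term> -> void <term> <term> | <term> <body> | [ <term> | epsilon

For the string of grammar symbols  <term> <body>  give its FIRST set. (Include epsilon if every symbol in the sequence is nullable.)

{ [, void, epsilon }

Add FIRST(<term>)\{epsilon} = { [, void }; <term> is nullable, continue.
Add FIRST(<body>)\{epsilon} = { [, void }; <body> is nullable, continue.
Every symbol is nullable, so include epsilon.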